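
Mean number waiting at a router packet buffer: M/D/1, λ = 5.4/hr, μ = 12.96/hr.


ρ = 5.4/12.96 = 0.4167
M/D/1: Lq = ρ²/(2(1−ρ)) = 0.1736/(2·0.5833) = 0.14881

Final: 0.14881


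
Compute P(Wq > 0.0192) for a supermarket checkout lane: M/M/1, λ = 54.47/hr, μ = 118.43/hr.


ρ = 54.47/118.43 = 0.4599
P(Wq > t) = ρ·e^{−(μ−λ)t} = 0.4599·e^{−1.2280}
= 0.4599·0.292868 = 0.134700

Final: 0.134700


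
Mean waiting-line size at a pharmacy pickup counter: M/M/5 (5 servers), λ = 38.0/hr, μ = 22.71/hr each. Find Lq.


a = λ/μ = 1.6733; ρ = a/5 = 0.3347
P₀ = 0.187093
Lq = P₀·a^c·ρ / (c!·(1−ρ)²) = 0.187093·13.11693·0.3347/(120·0.44268)
= 0.01546

Final: 0.01546


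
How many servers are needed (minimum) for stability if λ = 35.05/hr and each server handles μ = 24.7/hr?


Stability requires cμ > λ ⇔ c > λ/μ.
λ/μ = 35.05/24.7 = 1.4190
Minimum integer c = ⌊1.4190⌋ + 1 = 2
Check: 2·24.7 = 49.40 > 35.05, while 1·24.7 = 24.70 ≤ 35.05

Final: 2 servers


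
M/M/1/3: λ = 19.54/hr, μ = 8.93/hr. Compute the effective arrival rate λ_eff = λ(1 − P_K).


ρ = 2.1881; P_K = (1−ρ)ρ^3/(1−ρ^4) = 0.567755
λ_eff = λ(1 − P_K) = 19.54·(1 − 0.567755) = 19.54·0.432245 = 8.4461 /hr

Final: 8.4461 /hr


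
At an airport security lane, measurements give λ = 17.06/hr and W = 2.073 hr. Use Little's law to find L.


L = λW = 17.06·2.073 = 35.3654

Final: 35.3654


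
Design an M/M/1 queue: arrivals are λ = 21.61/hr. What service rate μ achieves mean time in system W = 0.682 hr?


W = 1/(μ−λ) ⇒ μ − λ = 1/W = 1/0.682 = 1.4663
μ = λ + 1/W = 21.61 + 1.4663 = 23.0763 per hr

Final: 23.0763 /hr


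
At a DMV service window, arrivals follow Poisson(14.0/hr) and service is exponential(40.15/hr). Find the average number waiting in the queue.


ρ = 14.0/40.15 = 0.3487
Lq = ρ²/(1−ρ) = 0.1216/0.6513 = 0.1867

Final: 0.1867


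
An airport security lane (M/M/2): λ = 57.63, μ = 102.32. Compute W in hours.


a = 0.5632; ρ = 0.2816; P₀ = 0.560529
Lq = P₀·a^c·ρ/(c!(1−ρ)²) = 0.04852
Wq = Lq/λ = 0.04852/57.63 = 0.0008419 hr
W = Wq + 1/μ = 0.0008419 + 0.009773 = 0.01062 hr

Final: 0.01062 hr


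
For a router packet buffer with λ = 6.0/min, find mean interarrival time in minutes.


Mean interarrival time = 1/λ = 1/6.0 minute = 0.16667 minute
In minutes: 0.16667 × 1 = 0.1667 min

Final: 0.1667 min


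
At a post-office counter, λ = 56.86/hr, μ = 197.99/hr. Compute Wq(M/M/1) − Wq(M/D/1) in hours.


ρ = 56.86/197.99 = 0.2872
Wq(M/M/1) = ρ/(μ−λ) = 0.2872/141.13 = 0.002035 hr
Wq(M/D/1) = ρ/(2(μ−λ)) = 0.001017 hr
Savings = 0.002035 − 0.001017 = 0.001017 hr

Final: 0.001017 hr


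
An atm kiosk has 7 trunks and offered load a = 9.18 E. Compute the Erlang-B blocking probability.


B(c,a) = (a^c/c!) / Σ_{k=0}^{c} a^k/k!
a^7/7! = 1090.104750
Σ terms (k=0..7): 1.00000 + 9.18000 + 42.13620 + 128.93677 + 295.90989 + 543.29056 + 831.23456 + 1090.10475 = 2941.792733
B = 1090.104750/2941.792733 = 0.370558

Final: 0.370558


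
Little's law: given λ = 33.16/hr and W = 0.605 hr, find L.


L = λW = 33.16·0.605 = 20.0618

Final: 20.0618


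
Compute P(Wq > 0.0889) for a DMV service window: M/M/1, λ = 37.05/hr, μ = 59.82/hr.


ρ = 37.05/59.82 = 0.6194
P(Wq > t) = ρ·e^{−(μ−λ)t} = 0.6194·e^{−2.0243}
= 0.6194·0.132092 = 0.081813

Final: 0.081813


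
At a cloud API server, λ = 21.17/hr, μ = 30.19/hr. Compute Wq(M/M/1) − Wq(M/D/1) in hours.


ρ = 21.17/30.19 = 0.7012
Wq(M/M/1) = ρ/(μ−λ) = 0.7012/9.02 = 0.07774 hr
Wq(M/D/1) = ρ/(2(μ−λ)) = 0.03887 hr
Savings = 0.07774 − 0.03887 = 0.03887 hr

Final: 0.03887 hr


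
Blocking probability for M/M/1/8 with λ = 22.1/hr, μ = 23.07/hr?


ρ = λ/μ = 22.1/23.07 = 0.9580
P_K = (1−ρ)ρ^K/(1−ρ^(K+1)) = (0.04205·0.709182)/(1 − 0.679363)
= 0.029818/0.320637 = 0.092997

Final: 0.092997


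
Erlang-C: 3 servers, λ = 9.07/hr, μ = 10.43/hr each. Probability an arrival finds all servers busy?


a = λ/μ = 0.8696; ρ = a/3 = 0.2899
P₀ = 0.416310 (from M/M/c formula)
C(c,a) = [a^c/(c!(1−ρ))]·P₀ = [0.65761/(6·0.7101)]·0.416310
= 0.15434·0.416310 = 0.064253

Final: 0.064253


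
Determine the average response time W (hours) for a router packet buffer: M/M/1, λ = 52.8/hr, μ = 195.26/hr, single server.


W = 1/(μ−λ) = 1/(195.26 − 52.8) = 1/142.46 = 0.007020 hr

Final: 0.007020 hr


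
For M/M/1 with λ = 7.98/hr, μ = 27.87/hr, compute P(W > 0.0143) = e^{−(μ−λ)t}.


W ~ Exponential(μ−λ) for M/M/1.
μ − λ = 27.87 − 7.98 = 19.8900
P(W > t) = e^{−(μ−λ)t} = e^{−0.2844} = 0.752445

Final: 0.752445


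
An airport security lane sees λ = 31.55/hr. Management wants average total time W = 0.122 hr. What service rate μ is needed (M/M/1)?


W = 1/(μ−λ) ⇒ μ − λ = 1/W = 1/0.122 = 8.1967
μ = λ + 1/W = 31.55 + 8.1967 = 39.7467 per hr

Final: 39.7467 /hr


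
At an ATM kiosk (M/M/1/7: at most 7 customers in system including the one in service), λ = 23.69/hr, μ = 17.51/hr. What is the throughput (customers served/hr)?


ρ = 1.3529; P_K = (1−ρ)ρ^7/(1−ρ^8) = 0.286380
λ_eff = λ(1 − P_K) = 23.69·(1 − 0.286380) = 23.69·0.713620 = 16.9057 /hr

Final: 16.9057 /hr


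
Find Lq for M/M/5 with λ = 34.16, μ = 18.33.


a = λ/μ = 1.8636; ρ = a/5 = 0.3727
P₀ = 0.154319
Lq = P₀·a^c·ρ / (c!·(1−ρ)²) = 0.154319·22.47900·0.3727/(120·0.39348)
= 0.02738

Final: 0.02738


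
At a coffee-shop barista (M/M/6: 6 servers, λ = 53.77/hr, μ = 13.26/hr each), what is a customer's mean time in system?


a = 4.0551; ρ = 0.6758; P₀ = 0.015663
Lq = P₀·a^c·ρ/(c!(1−ρ)²) = 0.62211
Wq = Lq/λ = 0.62211/53.77 = 0.01157 hr
W = Wq + 1/μ = 0.01157 + 0.07541 = 0.08698 hr

Final: 0.08698 hr


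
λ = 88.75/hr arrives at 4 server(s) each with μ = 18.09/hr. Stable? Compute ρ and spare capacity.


Total capacity cμ = 4·18.09 = 72.36/hr
ρ = λ/(cμ) = 88.75/72.36 = 1.2265
Stable ⇔ ρ < 1: NO
Spare capacity = cμ − λ = 72.36 − 88.75 = -16.39/hr

Final: ρ = 1.2265; unstable; margin = -16.39/hr


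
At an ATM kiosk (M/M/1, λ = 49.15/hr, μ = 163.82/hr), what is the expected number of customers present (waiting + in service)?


ρ = λ/μ = 49.15/163.82 = 0.3000
L = ρ/(1−ρ) = 0.3000/(1 − 0.3000) = 0.3000/0.7000 = 0.4286

Final: 0.4286


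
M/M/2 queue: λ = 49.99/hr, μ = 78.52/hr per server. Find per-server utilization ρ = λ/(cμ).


ρ = λ/(cμ) = 49.99/(2·78.52) = 49.99/157.04 = 0.3183

Final: 0.3183


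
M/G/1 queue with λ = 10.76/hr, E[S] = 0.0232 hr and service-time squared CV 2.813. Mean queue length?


ρ = λ·E[S] = 10.76·0.0232 = 0.2496
Lq = ρ²(1+C_s²)/(2(1−ρ)) = 0.06232·(1+2.813)/(2·0.7504)
= 0.06232·3.8130/1.5007 = 0.15833

Final: 0.15833


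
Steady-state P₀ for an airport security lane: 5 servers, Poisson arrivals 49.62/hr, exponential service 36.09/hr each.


a = λ/μ = 49.62/36.09 = 1.3749; ρ = a/c = 0.2750
Σ_{k=0}^{4} a^k/k! (terms k=0..4) = 1.00000 + 1.37490 + 0.94517 + 0.43317 + 0.14889 = 3.90213
Tail: a^5/(5!(1−ρ)) = 4.91303/(120·0.7250) = 0.05647
P₀ = 1/(3.90213 + 0.05647) = 1/3.95860 = 0.252615

Final: 0.252615


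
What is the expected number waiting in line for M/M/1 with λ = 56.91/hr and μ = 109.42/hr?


ρ = 56.91/109.42 = 0.5201
Lq = ρ²/(1−ρ) = 0.2705/0.4799 = 0.5637

Final: 0.5637


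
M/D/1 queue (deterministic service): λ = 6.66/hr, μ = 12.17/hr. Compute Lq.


ρ = 6.66/12.17 = 0.5472
M/D/1: Lq = ρ²/(2(1−ρ)) = 0.2995/(2·0.4528) = 0.33073

Final: 0.33073


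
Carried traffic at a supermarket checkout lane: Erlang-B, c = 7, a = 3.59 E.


B(7,3.59) = 0.043402 (Erlang-B)
Carried load = a(1 − B) = 3.59·(1 − 0.043402) = 3.59·0.956598 = 3.4342 E

Final: 3.4342 Erlangs


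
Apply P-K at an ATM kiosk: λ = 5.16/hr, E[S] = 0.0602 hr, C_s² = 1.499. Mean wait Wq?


ρ = λ·E[S] = 5.16·0.0602 = 0.3106
E[S²] = E[S]²(1+C_s²) = 0.0602²·(1+1.499) = 0.009056
Wq = λ·E[S²]/(2(1−ρ)) = 5.16·0.009056/(2·0.6894) = 0.03389 hr

Final: 0.03389 hr


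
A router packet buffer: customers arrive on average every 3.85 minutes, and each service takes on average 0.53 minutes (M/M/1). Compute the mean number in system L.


λ = 60/3.85 = 15.5844 /hr
μ = 60/0.53 = 113.2075 /hr
ρ = λ/μ = 15.5844/113.2075 = 0.1377
L = ρ/(1−ρ) = 0.1377/0.8623 = 0.1596

Final: 0.1596


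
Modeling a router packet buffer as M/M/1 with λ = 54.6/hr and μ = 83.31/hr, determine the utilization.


ρ = λ/μ = 54.6/83.31 = 0.6554

Final: 0.6554


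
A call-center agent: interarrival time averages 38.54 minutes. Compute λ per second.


λ = 1/(interarrival time) in consistent units.
1 second = 0.0166667 min, so λ = 0.0166667/38.54 = 0.0004325 per second

Final: 0.0004325 /sec


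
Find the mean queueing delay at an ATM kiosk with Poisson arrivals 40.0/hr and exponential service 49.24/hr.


ρ = 40.0/49.24 = 0.8123
Wq = ρ/(μ−λ) = 0.8123/(49.24 − 40.0) = 0.8123/9.24 = 0.08792 hr

Final: 0.08792 hr


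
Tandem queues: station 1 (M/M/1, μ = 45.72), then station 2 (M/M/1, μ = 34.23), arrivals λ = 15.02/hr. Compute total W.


Each node sees arrival rate λ = 15.02/hr (tandem ⇒ throughput preserved).
W₁ = 1/(μ₁−λ) = 1/(45.72−15.02) = 0.03257 hr
W₂ = 1/(μ₂−λ) = 1/(34.23−15.02) = 0.05206 hr
W_total = W₁ + W₂ = 0.03257 + 0.05206 = 0.08463 hr

Final: 0.08463 hr


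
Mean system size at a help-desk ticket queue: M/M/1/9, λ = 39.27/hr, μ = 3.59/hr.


ρ = 39.27/3.59 = 10.9387
L = ρ[1 − (K+1)ρ^K + Kρ^(K+1)] / [(1−ρ)(1−ρ^(K+1))]
Numerator: 10.9387·(1 − 10·2242322497.251858 + 9·24528134949.047485) = 2169475958331.564941
Denominator: (-9.9387)·(-24528134948.047485) = 243778232575.580597
L = 2169475958331.564941/243778232575.580597 = 8.8994

Final: 8.8994


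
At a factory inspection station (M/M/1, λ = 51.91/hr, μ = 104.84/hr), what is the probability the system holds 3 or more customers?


ρ = 51.91/104.84 = 0.4951
P(N ≥ n) = ρ^n = 0.4951^3 = 0.121387

Final: 0.121387


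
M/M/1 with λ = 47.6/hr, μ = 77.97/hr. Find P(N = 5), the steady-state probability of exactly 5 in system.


ρ = 47.6/77.97 = 0.6105
P_n = (1−ρ)·ρ^n = (1 − 0.6105)·0.6105^5 = 0.3895·0.084800 = 0.033030

Final: 0.033030


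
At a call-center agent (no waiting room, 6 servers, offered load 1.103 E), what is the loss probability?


B(c,a) = (a^c/c!) / Σ_{k=0}^{c} a^k/k!
a^6/6! = 0.002501
Σ terms (k=0..6): 1.00000 + 1.10300 + 0.60830 + 0.22365 + 0.06167 + 0.01360 + 0.002501 = 3.012736
B = 0.002501/3.012736 = 0.0008302

Final: 0.0008302


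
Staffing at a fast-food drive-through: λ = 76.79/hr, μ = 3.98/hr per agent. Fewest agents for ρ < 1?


Stability requires cμ > λ ⇔ c > λ/μ.
λ/μ = 76.79/3.98 = 19.2940
Minimum integer c = ⌊19.2940⌋ + 1 = 20
Check: 20·3.98 = 79.60 > 76.79, while 19·3.98 = 75.62 ≤ 76.79

Final: 20 servers


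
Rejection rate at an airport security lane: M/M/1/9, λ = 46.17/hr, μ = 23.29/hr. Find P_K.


ρ = λ/μ = 46.17/23.29 = 1.9824
P_K = (1−ρ)ρ^K/(1−ρ^(K+1)) = (-0.9824·472.839200)/(1 − 937.354482)
= -464.515281/-936.354482 = 0.496089

Final: 0.496089


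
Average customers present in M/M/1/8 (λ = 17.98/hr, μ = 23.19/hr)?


ρ = 17.98/23.19 = 0.7753
L = ρ[1 − (K+1)ρ^K + Kρ^(K+1)] / [(1−ρ)(1−ρ^(K+1))]
Numerator: 0.7753·(1 − 9·0.130590 + 8·0.101251) = 0.492101
Denominator: (0.2247)·(0.898749) = 0.201918
L = 0.492101/0.201918 = 2.4371

Final: 2.4371


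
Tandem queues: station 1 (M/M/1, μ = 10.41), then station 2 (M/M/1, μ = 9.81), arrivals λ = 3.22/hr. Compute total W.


Each node sees arrival rate λ = 3.22/hr (tandem ⇒ throughput preserved).
W₁ = 1/(μ₁−λ) = 1/(10.41−3.22) = 0.13908 hr
W₂ = 1/(μ₂−λ) = 1/(9.81−3.22) = 0.15175 hr
W_total = W₁ + W₂ = 0.13908 + 0.15175 = 0.29083 hr

Final: 0.29083 hr


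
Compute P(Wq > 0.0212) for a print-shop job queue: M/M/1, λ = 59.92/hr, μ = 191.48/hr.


ρ = 59.92/191.48 = 0.3129
P(Wq > t) = ρ·e^{−(μ−λ)t} = 0.3129·e^{−2.7891}
= 0.3129·0.061478 = 0.019238

Final: 0.019238


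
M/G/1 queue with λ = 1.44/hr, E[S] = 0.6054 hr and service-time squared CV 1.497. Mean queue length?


ρ = λ·E[S] = 1.44·0.6054 = 0.8718
Lq = ρ²(1+C_s²)/(2(1−ρ)) = 0.7600·(1+1.497)/(2·0.1282)
= 0.7600·2.4970/0.2564 = 7.39995

Final: 7.39995


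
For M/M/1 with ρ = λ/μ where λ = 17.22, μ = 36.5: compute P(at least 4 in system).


ρ = 17.22/36.5 = 0.4718
P(N ≥ n) = ρ^n = 0.4718^4 = 0.049541

Final: 0.049541


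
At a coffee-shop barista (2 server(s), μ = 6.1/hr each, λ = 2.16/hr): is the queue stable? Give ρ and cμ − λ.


Total capacity cμ = 2·6.1 = 12.20/hr
ρ = λ/(cμ) = 2.16/12.20 = 0.1770
Stable ⇔ ρ < 1: YES
Spare capacity = cμ − λ = 12.20 − 2.16 = 10.04/hr

Final: ρ = 0.1770; stable; margin = 10.04/hr


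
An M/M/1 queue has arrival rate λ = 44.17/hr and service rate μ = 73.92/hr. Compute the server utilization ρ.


ρ = λ/μ = 44.17/73.92 = 0.5975

Final: 0.5975


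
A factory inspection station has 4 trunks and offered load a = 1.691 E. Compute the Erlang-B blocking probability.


B(c,a) = (a^c/c!) / Σ_{k=0}^{c} a^k/k!
a^4/4! = 0.340693
Σ terms (k=0..4): 1.00000 + 1.69100 + 1.42974 + 0.80590 + 0.34069 = 5.267331
B = 0.340693/5.267331 = 0.064680

Final: 0.064680


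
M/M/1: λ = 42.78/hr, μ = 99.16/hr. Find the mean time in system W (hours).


W = 1/(μ−λ) = 1/(99.16 − 42.78) = 1/56.38 = 0.01774 hr

Final: 0.01774 hr


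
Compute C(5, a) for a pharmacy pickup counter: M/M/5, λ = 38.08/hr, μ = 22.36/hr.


a = λ/μ = 1.7030; ρ = a/5 = 0.3406
P₀ = 0.181554 (from M/M/c formula)
C(c,a) = [a^c/(c!(1−ρ))]·P₀ = [14.32602/(120·0.6594)]·0.181554
= 0.18105·0.181554 = 0.032871

Final: 0.032871


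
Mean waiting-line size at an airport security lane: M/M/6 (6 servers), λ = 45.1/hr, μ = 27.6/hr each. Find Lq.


a = λ/μ = 1.6341; ρ = a/6 = 0.2723
P₀ = 0.195053
Lq = P₀·a^c·ρ / (c!·(1−ρ)²) = 0.195053·19.03727·0.2723/(720·0.52948)
= 0.002653

Final: 0.002653


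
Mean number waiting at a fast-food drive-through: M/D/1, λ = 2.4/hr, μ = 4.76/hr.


ρ = 2.4/4.76 = 0.5042
M/D/1: Lq = ρ²/(2(1−ρ)) = 0.2542/(2·0.4958) = 0.25637

Final: 0.25637


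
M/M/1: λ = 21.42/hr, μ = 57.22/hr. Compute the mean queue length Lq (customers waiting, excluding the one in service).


ρ = 21.42/57.22 = 0.3743
Lq = ρ²/(1−ρ) = 0.1401/0.6257 = 0.2240

Final: 0.2240


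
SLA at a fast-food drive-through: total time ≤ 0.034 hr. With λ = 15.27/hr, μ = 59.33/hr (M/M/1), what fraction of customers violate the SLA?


W ~ Exponential(μ−λ) for M/M/1.
μ − λ = 59.33 − 15.27 = 44.0600
P(W > t) = e^{−(μ−λ)t} = e^{−1.4980} = 0.223568

Final: 0.223568


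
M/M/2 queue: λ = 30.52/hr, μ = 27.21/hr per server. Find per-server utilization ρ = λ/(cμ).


ρ = λ/(cμ) = 30.52/(2·27.21) = 30.52/54.42 = 0.5608

Final: 0.5608


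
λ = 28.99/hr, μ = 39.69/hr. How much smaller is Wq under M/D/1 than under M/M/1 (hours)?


ρ = 28.99/39.69 = 0.7304
Wq(M/M/1) = ρ/(μ−λ) = 0.7304/10.70 = 0.06826 hr
Wq(M/D/1) = ρ/(2(μ−λ)) = 0.03413 hr
Savings = 0.06826 − 0.03413 = 0.03413 hr

Final: 0.03413 hr


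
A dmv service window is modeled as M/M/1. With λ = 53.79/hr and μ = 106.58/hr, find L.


ρ = λ/μ = 53.79/106.58 = 0.5047
L = ρ/(1−ρ) = 0.5047/(1 − 0.5047) = 0.5047/0.4953 = 1.0189

Final: 1.0189


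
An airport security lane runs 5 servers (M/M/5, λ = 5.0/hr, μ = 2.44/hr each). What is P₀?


a = λ/μ = 5.0/2.44 = 2.0492; ρ = a/c = 0.4098
Σ_{k=0}^{4} a^k/k! (terms k=0..4) = 1.00000 + 2.04918 + 2.09957 + 1.43413 + 0.73470 = 7.31758
Tail: a^5/(5!(1−ρ)) = 36.13274/(120·0.5902) = 0.51021
P₀ = 1/(7.31758 + 0.51021) = 1/7.82779 = 0.127750

Final: 0.127750


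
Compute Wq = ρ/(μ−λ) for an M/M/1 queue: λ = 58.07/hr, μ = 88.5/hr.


ρ = 58.07/88.5 = 0.6562
Wq = ρ/(μ−λ) = 0.6562/(88.5 − 58.07) = 0.6562/30.43 = 0.02156 hr

Final: 0.02156 hr


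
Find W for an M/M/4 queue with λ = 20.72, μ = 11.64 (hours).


a = 1.7801; ρ = 0.4450; P₀ = 0.165064
Lq = P₀·a^c·ρ/(c!(1−ρ)²) = 0.09977
Wq = Lq/λ = 0.09977/20.72 = 0.004815 hr
W = Wq + 1/μ = 0.004815 + 0.08591 = 0.09073 hr

Final: 0.09073 hr


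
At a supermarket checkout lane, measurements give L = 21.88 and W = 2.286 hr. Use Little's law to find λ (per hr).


λ = L/W = 21.88/2.286 = 9.5713 /hr

Final: 9.5713 /hr


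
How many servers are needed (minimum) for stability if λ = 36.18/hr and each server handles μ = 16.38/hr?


Stability requires cμ > λ ⇔ c > λ/μ.
λ/μ = 36.18/16.38 = 2.2088
Minimum integer c = ⌊2.2088⌋ + 1 = 3
Check: 3·16.38 = 49.14 > 36.18, while 2·16.38 = 32.76 ≤ 36.18

Final: 3 servers


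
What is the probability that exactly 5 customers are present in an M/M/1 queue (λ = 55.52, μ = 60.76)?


ρ = 55.52/60.76 = 0.9138
P_n = (1−ρ)·ρ^n = (1 − 0.9138)·0.9138^5 = 0.08624·0.637028 = 0.054938

Final: 0.054938


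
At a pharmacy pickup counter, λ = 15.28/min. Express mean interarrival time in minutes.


Mean interarrival time = 1/λ = 1/15.28 minute = 0.06545 minute
In minutes: 0.06545 × 1 = 0.06545 min

Final: 0.06545 min


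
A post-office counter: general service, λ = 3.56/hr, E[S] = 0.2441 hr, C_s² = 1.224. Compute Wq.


ρ = λ·E[S] = 3.56·0.2441 = 0.8690
E[S²] = E[S]²(1+C_s²) = 0.2441²·(1+1.224) = 0.132517
Wq = λ·E[S²]/(2(1−ρ)) = 3.56·0.132517/(2·0.1310) = 1.80055 hr

Final: 1.80055 hr


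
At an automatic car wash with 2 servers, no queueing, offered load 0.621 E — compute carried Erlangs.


B(2,0.621) = 0.106306 (Erlang-B)
Carried load = a(1 − B) = 0.621·(1 − 0.106306) = 0.621·0.893694 = 0.5550 E

Final: 0.5550 Erlangs


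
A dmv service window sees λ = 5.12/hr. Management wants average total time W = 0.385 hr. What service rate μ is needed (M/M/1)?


W = 1/(μ−λ) ⇒ μ − λ = 1/W = 1/0.385 = 2.5974
μ = λ + 1/W = 5.12 + 2.5974 = 7.7174 per hr

Final: 7.7174 /hr


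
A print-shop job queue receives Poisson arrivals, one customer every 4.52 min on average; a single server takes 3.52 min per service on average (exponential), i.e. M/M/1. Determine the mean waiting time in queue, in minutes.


λ = 60/4.52 = 13.2743 /hr
μ = 60/3.52 = 17.0455 /hr
ρ = λ/μ = 13.2743/17.0455 = 0.7788
Wq = ρ/(μ−λ) = 0.7788/(17.0455−13.2743) = 0.20651 hr
In minutes: 0.20651·60 = 12.390 min

Final: 12.390 min


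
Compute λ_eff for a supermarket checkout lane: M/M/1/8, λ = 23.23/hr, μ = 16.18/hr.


ρ = 1.4357; P_K = (1−ρ)ρ^8/(1−ρ^9) = 0.315665
λ_eff = λ(1 − P_K) = 23.23·(1 − 0.315665) = 23.23·0.684335 = 15.8971 /hr

Final: 15.8971 /hr


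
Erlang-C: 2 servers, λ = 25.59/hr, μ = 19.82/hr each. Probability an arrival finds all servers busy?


a = λ/μ = 1.2911; ρ = a/2 = 0.6456
P₀ = 0.215392 (from M/M/c formula)
C(c,a) = [a^c/(c!(1−ρ))]·P₀ = [1.66699/(2·0.3544)]·0.215392
= 2.35158·0.215392 = 0.506512

Final: 0.506512


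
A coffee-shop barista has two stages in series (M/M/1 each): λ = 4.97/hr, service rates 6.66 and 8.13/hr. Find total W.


Each node sees arrival rate λ = 4.97/hr (tandem ⇒ throughput preserved).
W₁ = 1/(μ₁−λ) = 1/(6.66−4.97) = 0.59172 hr
W₂ = 1/(μ₂−λ) = 1/(8.13−4.97) = 0.31646 hr
W_total = W₁ + W₂ = 0.59172 + 0.31646 = 0.90817 hr

Final: 0.90817 hr


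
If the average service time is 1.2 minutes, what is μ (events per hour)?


μ = 1/(service time) in consistent units.
1 hour = 60 min, so μ = 60/1.2 = 50.0000 per hour

Final: 50.0000 /hr


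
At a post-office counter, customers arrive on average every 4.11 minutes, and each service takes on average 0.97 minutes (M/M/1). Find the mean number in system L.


λ = 60/4.11 = 14.5985 /hr
μ = 60/0.97 = 61.8557 /hr
ρ = λ/μ = 14.5985/61.8557 = 0.2360
L = ρ/(1−ρ) = 0.2360/0.7640 = 0.3089

Final: 0.3089


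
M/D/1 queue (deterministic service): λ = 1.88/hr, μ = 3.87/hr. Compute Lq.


ρ = 1.88/3.87 = 0.4858
M/D/1: Lq = ρ²/(2(1−ρ)) = 0.2360/(2·0.5142) = 0.22947

Final: 0.22947


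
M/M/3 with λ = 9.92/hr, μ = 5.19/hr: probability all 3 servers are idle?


a = λ/μ = 9.92/5.19 = 1.9114; ρ = a/c = 0.6371
Σ_{k=0}^{2} a^k/k! (terms k=0..2) = 1.00000 + 1.91137 + 1.82666 = 4.73803
Tail: a^3/(3!(1−ρ)) = 6.98285/(6·0.3629) = 3.20717
P₀ = 1/(4.73803 + 3.20717) = 1/7.94520 = 0.125862

Final: 0.125862


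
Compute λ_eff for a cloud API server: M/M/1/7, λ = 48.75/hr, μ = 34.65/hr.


ρ = 1.4069; P_K = (1−ρ)ρ^7/(1−ρ^8) = 0.309383
λ_eff = λ(1 − P_K) = 48.75·(1 − 0.309383) = 48.75·0.690617 = 33.6676 /hr

Final: 33.6676 /hr


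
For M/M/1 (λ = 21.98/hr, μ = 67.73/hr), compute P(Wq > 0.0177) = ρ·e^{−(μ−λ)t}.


ρ = 21.98/67.73 = 0.3245
P(Wq > t) = ρ·e^{−(μ−λ)t} = 0.3245·e^{−0.8098}
= 0.3245·0.444958 = 0.144400

Final: 0.144400


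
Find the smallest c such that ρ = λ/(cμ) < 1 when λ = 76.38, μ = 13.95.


Stability requires cμ > λ ⇔ c > λ/μ.
λ/μ = 76.38/13.95 = 5.4753
Minimum integer c = ⌊5.4753⌋ + 1 = 6
Check: 6·13.95 = 83.70 > 76.38, while 5·13.95 = 69.75 ≤ 76.38

Final: 6 servers


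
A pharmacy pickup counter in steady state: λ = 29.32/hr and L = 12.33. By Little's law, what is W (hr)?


W = L/λ = 12.33/29.32 = 0.4205 hr

Final: 0.4205 hr


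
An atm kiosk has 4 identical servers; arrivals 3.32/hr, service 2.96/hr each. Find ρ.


ρ = λ/(cμ) = 3.32/(4·2.96) = 3.32/11.84 = 0.2804

Final: 0.2804


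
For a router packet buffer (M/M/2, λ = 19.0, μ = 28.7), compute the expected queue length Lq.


a = λ/μ = 0.6620; ρ = a/2 = 0.3310
P₀ = 0.502618
Lq = P₀·a^c·ρ / (c!·(1−ρ)²) = 0.502618·0.43827·0.3310/(2·0.44755)
= 0.08146

Final: 0.08146


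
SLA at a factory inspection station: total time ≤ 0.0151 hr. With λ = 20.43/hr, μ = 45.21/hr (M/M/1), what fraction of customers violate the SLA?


W ~ Exponential(μ−λ) for M/M/1.
μ − λ = 45.21 − 20.43 = 24.7800
P(W > t) = e^{−(μ−λ)t} = e^{−0.3742} = 0.687854

Final: 0.687854


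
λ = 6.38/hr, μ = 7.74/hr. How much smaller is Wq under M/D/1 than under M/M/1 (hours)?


ρ = 6.38/7.74 = 0.8243
Wq(M/M/1) = ρ/(μ−λ) = 0.8243/1.36 = 0.60610 hr
Wq(M/D/1) = ρ/(2(μ−λ)) = 0.30305 hr
Savings = 0.60610 − 0.30305 = 0.30305 hr

Final: 0.30305 hr


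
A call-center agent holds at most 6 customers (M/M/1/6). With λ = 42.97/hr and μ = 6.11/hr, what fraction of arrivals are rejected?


ρ = λ/μ = 42.97/6.11 = 7.0327
P_K = (1−ρ)ρ^K/(1−ρ^(K+1)) = (-6.0327·120988.714014)/(1 − 850881.348805)
= -729892.634791/-850880.348805 = 0.857809

Final: 0.857809


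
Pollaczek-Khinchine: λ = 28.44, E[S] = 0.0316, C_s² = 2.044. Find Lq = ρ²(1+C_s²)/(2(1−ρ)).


ρ = λ·E[S] = 28.44·0.0316 = 0.8987
Lq = ρ²(1+C_s²)/(2(1−ρ)) = 0.8077·(1+2.044)/(2·0.1013)
= 0.8077·3.0440/0.2026 = 12.13544

Final: 12.13544


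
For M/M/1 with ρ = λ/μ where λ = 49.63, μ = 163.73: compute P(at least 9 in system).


ρ = 49.63/163.73 = 0.3031
P(N ≥ n) = ρ^n = 0.3031^9 = 0.00002160

Final: 0.00002160


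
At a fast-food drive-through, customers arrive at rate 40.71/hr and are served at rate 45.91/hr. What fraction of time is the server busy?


ρ = λ/μ = 40.71/45.91 = 0.8867

Final: 0.8867


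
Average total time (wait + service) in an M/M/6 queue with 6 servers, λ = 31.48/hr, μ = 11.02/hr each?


a = 2.8566; ρ = 0.4761; P₀ = 0.056746
Lq = P₀·a^c·ρ/(c!(1−ρ)²) = 0.07429
Wq = Lq/λ = 0.07429/31.48 = 0.002360 hr
W = Wq + 1/μ = 0.002360 + 0.09074 = 0.09310 hr

Final: 0.09310 hr


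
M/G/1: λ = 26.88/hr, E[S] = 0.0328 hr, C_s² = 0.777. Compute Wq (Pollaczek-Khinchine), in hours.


ρ = λ·E[S] = 26.88·0.0328 = 0.8817
E[S²] = E[S]²(1+C_s²) = 0.0328²·(1+0.777) = 0.001912
Wq = λ·E[S²]/(2(1−ρ)) = 26.88·0.001912/(2·0.1183) = 0.21713 hr

Final: 0.21713 hr


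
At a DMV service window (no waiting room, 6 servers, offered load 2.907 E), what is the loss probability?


B(c,a) = (a^c/c!) / Σ_{k=0}^{c} a^k/k!
a^6/6! = 0.838181
Σ terms (k=0..6): 1.00000 + 2.90700 + 4.22532 + 4.09434 + 2.97556 + 1.72999 + 0.83818 = 17.770397
B = 0.838181/17.770397 = 0.047167

Final: 0.047167


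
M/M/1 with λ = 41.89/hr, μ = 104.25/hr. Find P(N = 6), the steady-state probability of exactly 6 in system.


ρ = 41.89/104.25 = 0.4018
P_n = (1−ρ)·ρ^n = (1 − 0.4018)·0.4018^6 = 0.5982·0.004209 = 0.002518

Final: 0.002518


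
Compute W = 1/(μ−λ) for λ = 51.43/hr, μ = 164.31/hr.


W = 1/(μ−λ) = 1/(164.31 − 51.43) = 1/112.88 = 0.008859 hr

Final: 0.008859 hr


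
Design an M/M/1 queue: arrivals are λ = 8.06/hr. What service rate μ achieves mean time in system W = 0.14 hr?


W = 1/(μ−λ) ⇒ μ − λ = 1/W = 1/0.14 = 7.1429
μ = λ + 1/W = 8.06 + 7.1429 = 15.2029 per hr

Final: 15.2029 /hr


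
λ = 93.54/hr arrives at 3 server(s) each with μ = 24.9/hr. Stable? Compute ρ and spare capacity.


Total capacity cμ = 3·24.9 = 74.70/hr
ρ = λ/(cμ) = 93.54/74.70 = 1.2522
Stable ⇔ ρ < 1: NO
Spare capacity = cμ − λ = 74.70 − 93.54 = -18.84/hr

Final: ρ = 1.2522; unstable; margin = -18.84/hr


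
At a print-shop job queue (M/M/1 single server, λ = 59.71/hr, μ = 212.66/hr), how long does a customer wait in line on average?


ρ = 59.71/212.66 = 0.2808
Wq = ρ/(μ−λ) = 0.2808/(212.66 − 59.71) = 0.2808/152.95 = 0.001836 hr

Final: 0.001836 hr


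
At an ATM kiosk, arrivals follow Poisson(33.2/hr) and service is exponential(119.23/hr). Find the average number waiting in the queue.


ρ = 33.2/119.23 = 0.2785
Lq = ρ²/(1−ρ) = 0.07754/0.7215 = 0.1075

Final: 0.1075


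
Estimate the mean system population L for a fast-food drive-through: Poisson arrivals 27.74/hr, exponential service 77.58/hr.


ρ = λ/μ = 27.74/77.58 = 0.3576
L = ρ/(1−ρ) = 0.3576/(1 − 0.3576) = 0.3576/0.6424 = 0.5566

Final: 0.5566


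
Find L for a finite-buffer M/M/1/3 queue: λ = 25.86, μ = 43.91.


ρ = 25.86/43.91 = 0.5889
L = ρ[1 − (K+1)ρ^K + Kρ^(K+1)] / [(1−ρ)(1−ρ^(K+1))]
Numerator: 0.5889·(1 − 4·0.204266 + 3·0.120299) = 0.320281
Denominator: (0.4111)·(0.879701) = 0.361617
L = 0.320281/0.361617 = 0.8857

Final: 0.8857


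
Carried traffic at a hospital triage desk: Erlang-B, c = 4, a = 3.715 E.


B(4,3.715) = 0.282462 (Erlang-B)
Carried load = a(1 − B) = 3.715·(1 − 0.282462) = 3.715·0.717538 = 2.6657 E

Final: 2.6657 Erlangs


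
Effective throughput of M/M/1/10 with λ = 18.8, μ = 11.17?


ρ = 1.6831; P_K = (1−ρ)ρ^10/(1−ρ^11) = 0.407177
λ_eff = λ(1 − P_K) = 18.8·(1 − 0.407177) = 18.8·0.592823 = 11.1451 /hr

Final: 11.1451 /hr


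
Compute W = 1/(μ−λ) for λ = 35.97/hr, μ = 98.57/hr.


W = 1/(μ−λ) = 1/(98.57 − 35.97) = 1/62.60 = 0.01597 hr

Final: 0.01597 hr


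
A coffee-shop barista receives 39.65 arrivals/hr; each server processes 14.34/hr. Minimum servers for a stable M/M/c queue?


Stability requires cμ > λ ⇔ c > λ/μ.
λ/μ = 39.65/14.34 = 2.7650
Minimum integer c = ⌊2.7650⌋ + 1 = 3
Check: 3·14.34 = 43.02 > 39.65, while 2·14.34 = 28.68 ≤ 39.65

Final: 3 servers


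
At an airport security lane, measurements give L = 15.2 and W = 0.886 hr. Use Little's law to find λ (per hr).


λ = L/W = 15.2/0.886 = 17.1558 /hr

Final: 17.1558 /hr


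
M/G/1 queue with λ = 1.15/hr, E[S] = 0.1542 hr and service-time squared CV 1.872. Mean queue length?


ρ = λ·E[S] = 1.15·0.1542 = 0.1773
Lq = ρ²(1+C_s²)/(2(1−ρ)) = 0.03145·(1+1.872)/(2·0.8227)
= 0.03145·2.8720/1.6453 = 0.05489

Final: 0.05489


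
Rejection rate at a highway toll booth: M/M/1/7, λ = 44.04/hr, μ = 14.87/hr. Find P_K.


ρ = λ/μ = 44.04/14.87 = 2.9617
P_K = (1−ρ)ρ^K/(1−ρ^(K+1)) = (-1.9617·1998.731203)/(1 − 5919.577819)
= -3920.846617/-5918.577819 = 0.662464

Final: 0.662464


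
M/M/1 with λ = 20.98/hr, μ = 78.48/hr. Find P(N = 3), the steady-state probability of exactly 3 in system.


ρ = 20.98/78.48 = 0.2673
P_n = (1−ρ)·ρ^n = (1 − 0.2673)·0.2673^3 = 0.7327·0.019105 = 0.013997

Final: 0.013997


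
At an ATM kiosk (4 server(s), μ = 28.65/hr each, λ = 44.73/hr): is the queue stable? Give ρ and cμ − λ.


Total capacity cμ = 4·28.65 = 114.60/hr
ρ = λ/(cμ) = 44.73/114.60 = 0.3903
Stable ⇔ ρ < 1: YES
Spare capacity = cμ − λ = 114.60 − 44.73 = 69.87/hr

Final: ρ = 0.3903; stable; margin = 69.87/hr


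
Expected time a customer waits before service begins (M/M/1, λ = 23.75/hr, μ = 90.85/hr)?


ρ = 23.75/90.85 = 0.2614
Wq = ρ/(μ−λ) = 0.2614/(90.85 − 23.75) = 0.2614/67.10 = 0.003896 hr

Final: 0.003896 hr


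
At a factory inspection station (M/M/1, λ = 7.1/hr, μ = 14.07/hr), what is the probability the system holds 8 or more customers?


ρ = 7.1/14.07 = 0.5046
P(N ≥ n) = ρ^n = 0.5046^8 = 0.004204

Final: 0.004204


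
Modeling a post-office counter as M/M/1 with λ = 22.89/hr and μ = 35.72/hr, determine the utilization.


ρ = λ/μ = 22.89/35.72 = 0.6408

Final: 0.6408


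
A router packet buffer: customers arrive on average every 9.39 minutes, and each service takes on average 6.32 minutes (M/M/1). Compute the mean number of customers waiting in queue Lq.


λ = 60/9.39 = 6.3898 /hr
μ = 60/6.32 = 9.4937 /hr
ρ = λ/μ = 6.3898/9.4937 = 0.6731
Lq = ρ²/(1−ρ) = 0.4530/0.3269 = 1.3856

Final: 1.3856


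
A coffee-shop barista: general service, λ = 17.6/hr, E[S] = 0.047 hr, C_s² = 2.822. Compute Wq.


ρ = λ·E[S] = 17.6·0.047 = 0.8272
E[S²] = E[S]²(1+C_s²) = 0.047²·(1+2.822) = 0.008443
Wq = λ·E[S²]/(2(1−ρ)) = 17.6·0.008443/(2·0.1728) = 0.42996 hr

Final: 0.42996 hr


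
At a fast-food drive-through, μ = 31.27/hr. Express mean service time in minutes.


Mean service time = 1/μ = 1/31.27 hour = 0.03198 hour
In minutes: 0.03198 × 60 = 1.9188 min

Final: 1.9188 min


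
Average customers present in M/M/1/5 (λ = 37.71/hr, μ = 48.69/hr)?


ρ = 37.71/48.69 = 0.7745
L = ρ[1 − (K+1)ρ^K + Kρ^(K+1)] / [(1−ρ)(1−ρ^(K+1))]
Numerator: 0.7745·(1 − 6·0.278666 + 5·0.215824) = 0.315316
Denominator: (0.2255)·(0.784176) = 0.176838
L = 0.315316/0.176838 = 1.7831

Final: 1.7831


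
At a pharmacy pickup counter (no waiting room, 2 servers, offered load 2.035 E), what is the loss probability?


B(c,a) = (a^c/c!) / Σ_{k=0}^{c} a^k/k!
a^2/2! = 2.070613
Σ terms (k=0..2): 1.00000 + 2.03500 + 2.07061 = 5.105613
B = 2.070613/5.105613 = 0.405556

Final: 0.405556


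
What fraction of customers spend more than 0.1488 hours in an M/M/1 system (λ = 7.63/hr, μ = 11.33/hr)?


W ~ Exponential(μ−λ) for M/M/1.
μ − λ = 11.33 − 7.63 = 3.7000
P(W > t) = e^{−(μ−λ)t} = e^{−0.5506} = 0.576627

Final: 0.576627


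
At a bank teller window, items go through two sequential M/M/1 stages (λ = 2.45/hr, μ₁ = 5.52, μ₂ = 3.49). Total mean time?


Each node sees arrival rate λ = 2.45/hr (tandem ⇒ throughput preserved).
W₁ = 1/(μ₁−λ) = 1/(5.52−2.45) = 0.32573 hr
W₂ = 1/(μ₂−λ) = 1/(3.49−2.45) = 0.96154 hr
W_total = W₁ + W₂ = 0.32573 + 0.96154 = 1.28727 hr

Final: 1.28727 hr


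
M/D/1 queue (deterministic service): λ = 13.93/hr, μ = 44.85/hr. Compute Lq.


ρ = 13.93/44.85 = 0.3106
M/D/1: Lq = ρ²/(2(1−ρ)) = 0.09647/(2·0.6894) = 0.06996

Final: 0.06996


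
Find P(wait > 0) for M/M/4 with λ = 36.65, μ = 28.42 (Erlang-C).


a = λ/μ = 1.2896; ρ = a/4 = 0.3224
P₀ = 0.274078 (from M/M/c formula)
C(c,a) = [a^c/(c!(1−ρ))]·P₀ = [2.76567/(24·0.6776)]·0.274078
= 0.17006·0.274078 = 0.046611

Final: 0.046611


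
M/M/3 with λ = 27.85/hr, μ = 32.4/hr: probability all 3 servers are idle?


a = λ/μ = 27.85/32.4 = 0.8596; ρ = a/c = 0.2865
Σ_{k=0}^{2} a^k/k! (terms k=0..2) = 1.00000 + 0.85957 + 0.36943 = 2.22900
Tail: a^3/(3!(1−ρ)) = 0.63510/(6·0.7135) = 0.14836
P₀ = 1/(2.22900 + 0.14836) = 1/2.37735 = 0.420636

Final: 0.420636


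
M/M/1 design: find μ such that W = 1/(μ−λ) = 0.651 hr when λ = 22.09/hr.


W = 1/(μ−λ) ⇒ μ − λ = 1/W = 1/0.651 = 1.5361
μ = λ + 1/W = 22.09 + 1.5361 = 23.6261 per hr

Final: 23.6261 /hr


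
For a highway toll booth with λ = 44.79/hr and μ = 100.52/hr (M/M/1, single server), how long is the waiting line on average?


ρ = 44.79/100.52 = 0.4456
Lq = ρ²/(1−ρ) = 0.1985/0.5544 = 0.3581

Final: 0.3581


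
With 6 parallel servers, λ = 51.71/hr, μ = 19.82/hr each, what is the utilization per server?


ρ = λ/(cμ) = 51.71/(6·19.82) = 51.71/118.92 = 0.4348

Final: 0.4348


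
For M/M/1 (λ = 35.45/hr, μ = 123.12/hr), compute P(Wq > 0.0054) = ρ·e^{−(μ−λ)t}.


ρ = 35.45/123.12 = 0.2879
P(Wq > t) = ρ·e^{−(μ−λ)t} = 0.2879·e^{−0.4734}
= 0.2879·0.622870 = 0.179343

Final: 0.179343


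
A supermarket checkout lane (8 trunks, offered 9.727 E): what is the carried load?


B(8,9.727) = 0.325366 (Erlang-B)
Carried load = a(1 − B) = 9.727·(1 − 0.325366) = 9.727·0.674634 = 6.5622 E

Final: 6.5622 Erlangs


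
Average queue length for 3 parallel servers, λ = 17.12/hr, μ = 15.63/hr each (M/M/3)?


a = λ/μ = 1.0953; ρ = a/3 = 0.3651
P₀ = 0.328928
Lq = P₀·a^c·ρ / (c!·(1−ρ)²) = 0.328928·1.31412·0.3651/(6·0.40309)
= 0.06525

Final: 0.06525


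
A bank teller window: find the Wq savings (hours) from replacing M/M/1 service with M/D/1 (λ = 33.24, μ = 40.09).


ρ = 33.24/40.09 = 0.8291
Wq(M/M/1) = ρ/(μ−λ) = 0.8291/6.85 = 0.12104 hr
Wq(M/D/1) = ρ/(2(μ−λ)) = 0.06052 hr
Savings = 0.12104 − 0.06052 = 0.06052 hr

Final: 0.06052 hr


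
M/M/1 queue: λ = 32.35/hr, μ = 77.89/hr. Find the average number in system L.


ρ = λ/μ = 32.35/77.89 = 0.4153
L = ρ/(1−ρ) = 0.4153/(1 − 0.4153) = 0.4153/0.5847 = 0.7104

Final: 0.7104


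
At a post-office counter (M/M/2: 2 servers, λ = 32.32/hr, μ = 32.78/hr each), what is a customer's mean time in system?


a = 0.9860; ρ = 0.4930; P₀ = 0.339600
Lq = P₀·a^c·ρ/(c!(1−ρ)²) = 0.31656
Wq = Lq/λ = 0.31656/32.32 = 0.009794 hr
W = Wq + 1/μ = 0.009794 + 0.03051 = 0.04030 hr

Final: 0.04030 hr


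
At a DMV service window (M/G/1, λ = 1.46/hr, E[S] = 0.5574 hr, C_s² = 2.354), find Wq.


ρ = λ·E[S] = 1.46·0.5574 = 0.8138
E[S²] = E[S]²(1+C_s²) = 0.5574²·(1+2.354) = 1.042070
Wq = λ·E[S²]/(2(1−ρ)) = 1.46·1.042070/(2·0.1862) = 4.08554 hr

Final: 4.08554 hr


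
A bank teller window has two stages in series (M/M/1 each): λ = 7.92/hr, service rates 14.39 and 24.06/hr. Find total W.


Each node sees arrival rate λ = 7.92/hr (tandem ⇒ throughput preserved).
W₁ = 1/(μ₁−λ) = 1/(14.39−7.92) = 0.15456 hr
W₂ = 1/(μ₂−λ) = 1/(24.06−7.92) = 0.06196 hr
W_total = W₁ + W₂ = 0.15456 + 0.06196 = 0.21652 hr

Final: 0.21652 hr


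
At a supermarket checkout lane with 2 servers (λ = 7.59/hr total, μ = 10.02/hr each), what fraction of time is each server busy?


ρ = λ/(cμ) = 7.59/(2·10.02) = 7.59/20.04 = 0.3787

Final: 0.3787


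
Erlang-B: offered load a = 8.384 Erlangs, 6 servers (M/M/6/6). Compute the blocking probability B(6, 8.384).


B(c,a) = (a^c/c!) / Σ_{k=0}^{c} a^k/k!
a^6/6! = 482.364259
Σ terms (k=0..6): 1.00000 + 8.38400 + 35.14573 + 98.22059 + 205.87037 + 345.20343 + 482.36426 = 1176.188378
B = 482.364259/1176.188378 = 0.410108

Final: 0.410108


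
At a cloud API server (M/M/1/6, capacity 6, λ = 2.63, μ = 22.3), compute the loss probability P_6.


ρ = λ/μ = 2.63/22.3 = 0.1179
P_K = (1−ρ)ρ^K/(1−ρ^(K+1)) = (0.8821·0.000002691)/(1 − 0.0000003174)
= 0.000002374/1.000000 = 0.000002374

Final: 0.000002374


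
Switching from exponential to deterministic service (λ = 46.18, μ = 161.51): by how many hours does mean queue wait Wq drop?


ρ = 46.18/161.51 = 0.2859
Wq(M/M/1) = ρ/(μ−λ) = 0.2859/115.33 = 0.002479 hr
Wq(M/D/1) = ρ/(2(μ−λ)) = 0.001240 hr
Savings = 0.002479 − 0.001240 = 0.001240 hr

Final: 0.001240 hr


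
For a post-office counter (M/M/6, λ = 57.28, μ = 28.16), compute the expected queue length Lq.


a = λ/μ = 2.0341; ρ = a/6 = 0.3390
P₀ = 0.130585
Lq = P₀·a^c·ρ / (c!·(1−ρ)²) = 0.130585·70.83080·0.3390/(720·0.43690)
= 0.009968

Final: 0.009968


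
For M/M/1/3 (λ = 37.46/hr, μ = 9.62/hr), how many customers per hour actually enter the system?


ρ = 3.8940; P_K = (1−ρ)ρ^3/(1−ρ^4) = 0.746439
λ_eff = λ(1 − P_K) = 37.46·(1 − 0.746439) = 37.46·0.253561 = 9.4984 /hr

Final: 9.4984 /hr


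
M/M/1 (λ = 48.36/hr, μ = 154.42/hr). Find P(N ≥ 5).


ρ = 48.36/154.42 = 0.3132
P(N ≥ n) = ρ^n = 0.3132^5 = 0.003012

Final: 0.003012


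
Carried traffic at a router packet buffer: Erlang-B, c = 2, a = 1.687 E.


B(2,1.687) = 0.346226 (Erlang-B)
Carried load = a(1 − B) = 1.687·(1 − 0.346226) = 1.687·0.653774 = 1.1029 E

Final: 1.1029 Erlangs


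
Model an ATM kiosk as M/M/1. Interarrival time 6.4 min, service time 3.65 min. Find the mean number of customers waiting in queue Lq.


λ = 60/6.4 = 9.3750 /hr
μ = 60/3.65 = 16.4384 /hr
ρ = λ/μ = 9.3750/16.4384 = 0.5703
Lq = ρ²/(1−ρ) = 0.3253/0.4297 = 0.7570

Final: 0.7570


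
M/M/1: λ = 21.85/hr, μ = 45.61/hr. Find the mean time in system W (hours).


W = 1/(μ−λ) = 1/(45.61 − 21.85) = 1/23.76 = 0.04209 hr

Final: 0.04209 hr


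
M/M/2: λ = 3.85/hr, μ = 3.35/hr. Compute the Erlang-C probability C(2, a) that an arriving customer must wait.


a = λ/μ = 1.1493; ρ = a/2 = 0.5746
P₀ = 0.270142 (from M/M/c formula)
C(c,a) = [a^c/(c!(1−ρ))]·P₀ = [1.32078/(2·0.4254)]·0.270142
= 1.55250·0.270142 = 0.419396

Final: 0.419396


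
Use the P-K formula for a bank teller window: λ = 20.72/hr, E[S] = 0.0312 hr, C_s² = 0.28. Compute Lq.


ρ = λ·E[S] = 20.72·0.0312 = 0.6465
Lq = ρ²(1+C_s²)/(2(1−ρ)) = 0.4179·(1+0.28)/(2·0.3535)
= 0.4179·1.2800/0.7071 = 0.75655

Final: 0.75655


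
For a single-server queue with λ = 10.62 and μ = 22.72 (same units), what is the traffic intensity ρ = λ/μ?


ρ = λ/μ = 10.62/22.72 = 0.4674

Final: 0.4674


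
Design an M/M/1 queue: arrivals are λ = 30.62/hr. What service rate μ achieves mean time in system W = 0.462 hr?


W = 1/(μ−λ) ⇒ μ − λ = 1/W = 1/0.462 = 2.1645
μ = λ + 1/W = 30.62 + 2.1645 = 32.7845 per hr

Final: 32.7845 /hr


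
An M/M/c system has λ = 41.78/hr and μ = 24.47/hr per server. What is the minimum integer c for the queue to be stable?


Stability requires cμ > λ ⇔ c > λ/μ.
λ/μ = 41.78/24.47 = 1.7074
Minimum integer c = ⌊1.7074⌋ + 1 = 2
Check: 2·24.47 = 48.94 > 41.78, while 1·24.47 = 24.47 ≤ 41.78

Final: 2 servers


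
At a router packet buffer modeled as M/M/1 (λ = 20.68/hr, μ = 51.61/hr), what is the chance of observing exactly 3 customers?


ρ = 20.68/51.61 = 0.4007
P_n = (1−ρ)·ρ^n = (1 − 0.4007)·0.4007^3 = 0.5993·0.064335 = 0.038556

Final: 0.038556


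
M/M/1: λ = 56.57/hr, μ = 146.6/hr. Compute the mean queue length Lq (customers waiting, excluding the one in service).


ρ = 56.57/146.6 = 0.3859
Lq = ρ²/(1−ρ) = 0.1489/0.6141 = 0.2425

Final: 0.2425


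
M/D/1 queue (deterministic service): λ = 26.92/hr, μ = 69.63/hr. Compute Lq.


ρ = 26.92/69.63 = 0.3866
M/D/1: Lq = ρ²/(2(1−ρ)) = 0.1495/(2·0.6134) = 0.12184

Final: 0.12184
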